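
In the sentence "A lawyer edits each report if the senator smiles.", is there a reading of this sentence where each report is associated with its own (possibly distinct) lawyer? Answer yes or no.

Yes

That reading corresponds to *each report* > *a lawyer*.
Neither queried DP is inside the adjunct, so the adjunct-island constraint does not apply.
Since no island is crossed, the inverse ordering is licensed alongside surface scope.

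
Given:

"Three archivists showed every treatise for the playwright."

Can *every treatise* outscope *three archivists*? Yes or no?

Yes

*every treatise* and *three archivists* are in the same minimal clause.
Ordinary QR to a clause-peripheral position gives the wide-scope LF for the lower DP.
Both orderings are possible: *three archivists* > *every treatise* and *every treatise* > *three archivists*.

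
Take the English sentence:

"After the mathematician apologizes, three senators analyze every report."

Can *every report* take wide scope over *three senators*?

Yes

Neither queried DP is inside the adjunct, so the adjunct-island constraint does not apply.
Ordinary QR to a clause-peripheral position gives the wide-scope LF for the lower DP.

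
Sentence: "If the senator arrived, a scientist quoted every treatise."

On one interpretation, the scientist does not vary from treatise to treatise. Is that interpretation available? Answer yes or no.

Yes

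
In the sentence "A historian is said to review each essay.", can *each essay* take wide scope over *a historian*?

*each essay* is inside a raising infinitive, which is transparent to QR (no CP barrier), so it behaves as a matrix argument.
With no island boundary between them, the object can take inverse scope over the subject via ordinary QR within the clause.

Yes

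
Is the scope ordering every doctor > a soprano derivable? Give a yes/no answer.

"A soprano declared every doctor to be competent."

ECM infinitives lack a CP barrier, so *every doctor* can QR over the matrix subject *a soprano*.
Nothing blocks QR of the lower DP to a position above the higher one, so inverse scope is available.

Yes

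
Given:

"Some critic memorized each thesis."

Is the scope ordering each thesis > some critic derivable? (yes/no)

*some critic* and *each thesis* are co-arguments of the matrix verb, with nothing but a clause-internal boundary between them.
QR within a single clause is free, so the lower quantifier may take scope over the higher one.

Yes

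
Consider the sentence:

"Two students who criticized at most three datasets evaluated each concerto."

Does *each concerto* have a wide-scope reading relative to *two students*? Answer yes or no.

Yes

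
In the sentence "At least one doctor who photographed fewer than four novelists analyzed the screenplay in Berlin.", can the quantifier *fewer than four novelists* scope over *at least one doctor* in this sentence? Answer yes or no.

The DP *fewer than four novelists* is contained in the relative clause *who photographed fewer than four novelists*.
QR out of a relative clause is ruled out by the relative-clause island constraint.
There is no licit LF on which *fewer than four novelists* c-commands *at least one doctor*.

No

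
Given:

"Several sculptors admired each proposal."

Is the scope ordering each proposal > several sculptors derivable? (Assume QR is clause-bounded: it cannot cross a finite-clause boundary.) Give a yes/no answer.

*each proposal* is the matrix object and *several sculptors* the matrix subject; the two are clausemates.
Ordinary QR to a clause-peripheral position gives the wide-scope LF for the lower DP.

Yes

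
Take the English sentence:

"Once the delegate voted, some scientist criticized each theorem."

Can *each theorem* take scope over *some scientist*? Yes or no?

Yes

*each theorem* is a matrix argument; the adjunct is an island but the target quantifier is outside it.
Clause-internal QR can adjoin the lower DP above the subject, yielding the inverse reading.
So *each theorem* > *some scientist* is among the available readings.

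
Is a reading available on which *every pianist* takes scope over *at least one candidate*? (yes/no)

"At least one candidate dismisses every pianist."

Both DPs are arguments of the same predicate; there is no clause or island boundary between them.
Clause-internal QR can adjoin the lower DP above the subject, yielding the inverse reading.
Both orderings are possible: *at least one candidate* > *every pianist* and *every pianist* > *at least one candidate*.

Yes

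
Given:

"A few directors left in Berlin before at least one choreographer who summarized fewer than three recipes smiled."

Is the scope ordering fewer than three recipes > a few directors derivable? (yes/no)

*fewer than three recipes* is embedded in the relative clause *who summarized fewer than three recipes*, which is itself inside the adjunct *before at least one choreographer who summarized fewer than three recipes smiled*.
Nested islands: the RC island is itself inside an adjunct island, so wide scope is doubly excluded.
There is no licit LF on which *fewer than three recipes* c-commands *a few directors*.

No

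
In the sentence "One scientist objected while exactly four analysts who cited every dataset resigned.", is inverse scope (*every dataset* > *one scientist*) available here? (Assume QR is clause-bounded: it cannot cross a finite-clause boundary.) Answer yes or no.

No

The DP *every dataset* is contained in the relative clause *who cited every dataset*, which is itself inside the adjunct *while exactly four analysts who cited every dataset resigned*.
Two island boundaries intervene — the relative clause and the adjunct. Either alone would block QR.
The inverse ordering *every dataset* > *one scientist* is therefore underivable.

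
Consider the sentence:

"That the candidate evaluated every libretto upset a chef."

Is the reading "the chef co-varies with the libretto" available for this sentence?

No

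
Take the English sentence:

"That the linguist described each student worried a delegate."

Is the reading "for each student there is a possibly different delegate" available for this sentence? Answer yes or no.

The described interpretation is the *each student* > *a delegate* scoping.
*each student* sits inside the sentential subject *that the linguist described each student*.
Subjects — clausal subjects included — are islands for extraction, and QR is no exception.
There is no licit LF on which *each student* c-commands *a delegate*.

No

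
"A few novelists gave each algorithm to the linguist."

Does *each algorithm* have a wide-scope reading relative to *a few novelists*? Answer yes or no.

Yes

*each algorithm* and *a few novelists* are in the same minimal clause.
No island intervenes, so both surface and inverse scope are derivable.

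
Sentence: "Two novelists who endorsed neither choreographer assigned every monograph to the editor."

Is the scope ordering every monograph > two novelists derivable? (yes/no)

Although the sentence contains a relative clause (*who endorsed neither choreographer*), *every monograph* is outside it, in the matrix VP.
Nothing blocks QR of the lower DP to a position above the higher one, so inverse scope is available.

Yes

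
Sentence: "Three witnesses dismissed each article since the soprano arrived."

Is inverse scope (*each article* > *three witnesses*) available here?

Yes

The adjunct island is irrelevant here — *each article* and *three witnesses* are both in the matrix clause.
Since no island is crossed, the inverse ordering is licensed alongside surface scope.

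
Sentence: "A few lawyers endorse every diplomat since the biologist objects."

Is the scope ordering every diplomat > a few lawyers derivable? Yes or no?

Yes

The adjunct clause does not contain *every diplomat*, which is the matrix object.
With no island boundary between them, the object can take inverse scope over the subject via ordinary QR within the clause.
The sentence is scopally ambiguous between *a few lawyers* > *every diplomat* and *every diplomat* > *a few lawyers*.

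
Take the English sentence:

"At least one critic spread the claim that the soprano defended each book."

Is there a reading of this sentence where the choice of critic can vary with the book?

This is the *each book* > *at least one critic* reading.
The target quantifier *each book* is part of the complex NP *the claim that the soprano defended each book*.
The Complex NP Constraint bars QR out of the complement clause of a noun.
So *each book* cannot raise to a position above *at least one critic*.

No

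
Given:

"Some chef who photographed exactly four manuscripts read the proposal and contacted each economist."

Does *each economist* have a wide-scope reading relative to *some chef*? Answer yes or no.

*each economist* sits inside one conjunct of the coordinate structure (*contacted each economist*).
Coordinate structures are islands for non-across-the-board movement, QR included.
So *each economist* cannot raise to a position above *some chef*.

No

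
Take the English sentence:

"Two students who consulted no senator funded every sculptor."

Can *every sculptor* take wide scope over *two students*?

The RC *who consulted no senator* is an island, but *every sculptor* is not inside it — it is the matrix object, a clausemate of *two students*.
Ordinary QR to a clause-peripheral position gives the wide-scope LF for the lower DP.
Both orderings are possible: *two students* > *every sculptor* and *every sculptor* > *two students*.

Yes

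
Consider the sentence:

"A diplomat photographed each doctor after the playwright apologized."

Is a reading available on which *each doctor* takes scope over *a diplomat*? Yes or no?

Yes

Neither queried DP is inside the adjunct, so the adjunct-island constraint does not apply.
With no island boundary between them, the object can take inverse scope over the subject via ordinary QR within the clause.
The sentence is scopally ambiguous between *a diplomat* > *each doctor* and *each doctor* > *a diplomat*.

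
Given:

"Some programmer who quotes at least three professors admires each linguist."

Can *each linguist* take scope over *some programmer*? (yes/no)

*each linguist* sits in the matrix clause, not in the relative clause on *some programmer*.
Clause-internal QR can adjoin the lower DP above the subject, yielding the inverse reading.
The sentence is scopally ambiguous between *some programmer* > *each linguist* and *each linguist* > *some programmer*.

Yes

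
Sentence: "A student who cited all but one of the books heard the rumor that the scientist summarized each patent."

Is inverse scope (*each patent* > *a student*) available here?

No

The DP *each patent* is contained in the complex NP *the rumor that the scientist summarized each patent*.
Since the clause is the complement of a nominal head, the CNPC blocks scope extraction.
*each patent* is confined to the island and cannot take scope over *a student*.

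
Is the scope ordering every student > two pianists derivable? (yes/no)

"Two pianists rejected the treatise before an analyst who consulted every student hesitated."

The DP *every student* is contained in the relative clause *who consulted every student*, which is itself inside the adjunct *before an analyst who consulted every student hesitated*.
Both the relative clause and the enclosing adjunct are scope islands; QR cannot cross either.
So *every student* cannot raise to a position above *two pianists*.

No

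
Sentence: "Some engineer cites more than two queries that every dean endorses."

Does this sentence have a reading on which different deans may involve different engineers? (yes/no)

No

The paraphrase describes the scope ordering *every dean* > *some engineer*.
Structurally, *every dean* is inside the relative clause *that every dean endorses* modifying *more than two queries*.
Quantifiers inside a relative clause are trapped there; the RC boundary blocks QR.
Hence only narrow scope for *every dean* (under *some engineer*) survives.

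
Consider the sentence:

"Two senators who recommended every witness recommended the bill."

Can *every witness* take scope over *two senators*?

*every witness* is embedded in the relative clause *who recommended every witness*.
The relative clause forms an island for QR, so the quantifier is confined to the head noun's restrictor.
There is no licit LF on which *every witness* c-commands *two senators*.

No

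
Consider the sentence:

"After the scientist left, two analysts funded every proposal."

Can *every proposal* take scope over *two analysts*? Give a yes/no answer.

Neither queried DP is inside the adjunct, so the adjunct-island constraint does not apply.
QR within a single clause is free, so the lower quantifier may take scope over the higher one.

Yes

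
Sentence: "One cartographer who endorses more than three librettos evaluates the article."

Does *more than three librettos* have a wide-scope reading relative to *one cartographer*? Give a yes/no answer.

No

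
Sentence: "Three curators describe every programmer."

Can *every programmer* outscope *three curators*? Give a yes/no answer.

*three curators* and *every programmer* are co-arguments of the matrix verb, with nothing but a clause-internal boundary between them.
Clause-internal QR can adjoin the lower DP above the subject, yielding the inverse reading.

Yes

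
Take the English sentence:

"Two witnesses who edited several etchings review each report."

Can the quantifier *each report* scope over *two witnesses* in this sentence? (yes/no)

*each report* is a matrix argument; only *two witnesses* is modified by the relative clause *who edited several etchings*, so the RC island is irrelevant to the target quantifier.
Since no island is crossed, the inverse ordering is licensed alongside surface scope.

Yes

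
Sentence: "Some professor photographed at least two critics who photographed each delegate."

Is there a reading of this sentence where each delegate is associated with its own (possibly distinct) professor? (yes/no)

That reading corresponds to *each delegate* > *some professor*.
The DP *each delegate* is contained in the relative clause *who photographed each delegate* modifying *at least two critics*.
Relative clauses block scope extraction: QR cannot target a position outside the modified NP.
Hence only narrow scope for *each delegate* (under *some professor*) survives.
(Only the surface reading survives: one fixed professor with respect to all the relevant delegates.)

No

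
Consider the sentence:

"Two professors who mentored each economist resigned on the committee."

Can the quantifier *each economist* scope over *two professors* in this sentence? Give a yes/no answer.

Structurally, *each economist* is inside the relative clause *who mentored each economist*.
A relative clause is a scope island — quantifier raising cannot cross its boundary.
*each economist* > *two professors* would require crossing that boundary, which is illicit.

No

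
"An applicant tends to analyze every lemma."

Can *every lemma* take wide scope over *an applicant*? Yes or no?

Yes

*every lemma* is inside a raising infinitive, which is transparent to QR (no CP barrier), so it behaves as a matrix argument.
With no island boundary between them, the object can take inverse scope over the subject via ordinary QR within the clause.
So *every lemma* > *an applicant* is among the available readings.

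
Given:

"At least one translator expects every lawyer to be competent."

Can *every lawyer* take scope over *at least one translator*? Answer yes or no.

*every lawyer* is the subject of an ECM infinitive — the infinitival complement of an ECM verb is not a scope island, so *every lawyer* can raise into the matrix clause.
Ordinary QR to a clause-peripheral position gives the wide-scope LF for the lower DP.

Yes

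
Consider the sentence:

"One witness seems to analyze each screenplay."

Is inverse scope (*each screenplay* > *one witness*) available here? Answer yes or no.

*each screenplay* is inside a raising infinitive, which is transparent to QR (no CP barrier), so it behaves as a matrix argument.
QR within a single clause is free, so the lower quantifier may take scope over the higher one.

Yes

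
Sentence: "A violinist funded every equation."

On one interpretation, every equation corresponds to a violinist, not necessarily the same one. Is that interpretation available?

Yes

That reading corresponds to *every equation* > *a violinist*.
*every equation* and *a violinist* are in the same minimal clause.
Ordinary QR to a clause-peripheral position gives the wide-scope LF for the lower DP.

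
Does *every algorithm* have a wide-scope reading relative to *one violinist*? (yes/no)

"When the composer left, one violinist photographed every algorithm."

*every algorithm* is a matrix argument; the adjunct is an island but the target quantifier is outside it.
Clause-internal QR can adjoin the lower DP above the subject, yielding the inverse reading.

Yes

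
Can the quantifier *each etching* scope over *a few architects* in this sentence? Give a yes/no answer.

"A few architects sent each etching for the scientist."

Yes

Both DPs are arguments of the same predicate; there is no clause or island boundary between them.
QR within a single clause is free, so the lower quantifier may take scope over the higher one.
The sentence is scopally ambiguous between *a few architects* > *each etching* and *each etching* > *a few architects*.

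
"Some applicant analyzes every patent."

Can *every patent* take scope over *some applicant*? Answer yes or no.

*every patent* is the matrix object and *some applicant* the matrix subject; the two are clausemates.
With no island boundary between them, the object can take inverse scope over the subject via ordinary QR within the clause.
Both orderings are possible: *some applicant* > *every patent* and *every patent* > *some applicant*.

Yes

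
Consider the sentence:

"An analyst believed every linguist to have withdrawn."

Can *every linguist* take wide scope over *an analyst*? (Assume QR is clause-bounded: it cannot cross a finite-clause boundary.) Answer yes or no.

This is an ECM construction: *every linguist* is the infinitival subject, Case-marked by the matrix verb, and the infinitive is transparent for QR.
Nothing blocks QR of the lower DP to a position above the higher one, so inverse scope is available.
The sentence is scopally ambiguous between *an analyst* > *every linguist* and *every linguist* > *an analyst*.

Yes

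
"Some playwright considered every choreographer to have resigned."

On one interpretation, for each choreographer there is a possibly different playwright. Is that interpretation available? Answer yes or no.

Yes

The paraphrase describes the scope ordering *every choreographer* > *some playwright*.
ECM infinitives lack a CP barrier, so *every choreographer* can QR over the matrix subject *some playwright*.
Nothing blocks QR of the lower DP to a position above the higher one, so inverse scope is available.
So *every choreographer* > *some playwright* is among the available readings.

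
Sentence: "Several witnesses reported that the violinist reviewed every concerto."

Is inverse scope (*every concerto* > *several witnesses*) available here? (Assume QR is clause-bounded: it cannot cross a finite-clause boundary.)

No

*every concerto* is embedded in the finite complement clause *that the violinist reviewed every concerto*.
Finite CP is the ceiling for QR here, by assumption.
So *every concerto* cannot raise to a position above *several witnesses*.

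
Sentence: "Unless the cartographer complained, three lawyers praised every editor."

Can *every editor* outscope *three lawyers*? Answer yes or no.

The adjunct clause does not contain *every editor*, which is the matrix object.
Clause-internal QR can adjoin the lower DP above the subject, yielding the inverse reading.

Yes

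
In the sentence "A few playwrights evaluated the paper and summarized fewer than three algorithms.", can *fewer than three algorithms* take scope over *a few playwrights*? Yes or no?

No

The target quantifier *fewer than three algorithms* is part of one conjunct of the coordinate structure (*summarized fewer than three algorithms*).
QR out of a conjunct would have to apply non-ATB, which the CSC forbids.
The inverse ordering *fewer than three algorithms* > *a few playwrights* is therefore underivable.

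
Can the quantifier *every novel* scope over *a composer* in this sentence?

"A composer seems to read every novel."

Raising constructions are monoclausal for scope purposes; *every novel* is not separated from *a composer* by any island.
Nothing blocks QR of the lower DP to a position above the higher one, so inverse scope is available.
Both orderings are possible: *a composer* > *every novel* and *every novel* > *a composer*.

Yes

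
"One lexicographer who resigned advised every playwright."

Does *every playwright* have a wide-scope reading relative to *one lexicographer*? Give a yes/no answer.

Yes

The RC *who resigned* is an island, but *every playwright* is not inside it — it is the matrix object, a clausemate of *one lexicographer*.
QR within a single clause is free, so the lower quantifier may take scope over the higher one.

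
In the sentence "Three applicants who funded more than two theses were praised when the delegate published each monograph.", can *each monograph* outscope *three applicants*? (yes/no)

No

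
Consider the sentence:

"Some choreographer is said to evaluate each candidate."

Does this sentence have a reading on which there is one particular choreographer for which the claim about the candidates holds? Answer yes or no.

The paraphrase describes the scope ordering *some choreographer* > *each candidate*.
Surface scope (*some choreographer* > *each candidate*) is always derivable; islands only block QR, not in-situ interpretation.

Yes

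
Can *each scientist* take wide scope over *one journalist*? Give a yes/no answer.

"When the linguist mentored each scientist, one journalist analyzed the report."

*each scientist* sits inside the adjunct clause *when the linguist mentored each scientist*.
Adjuncts are opaque for quantifier raising; a quantifier in an adjunct stays inside it.
*each scientist* > *one journalist* would require crossing that boundary, which is illicit.

No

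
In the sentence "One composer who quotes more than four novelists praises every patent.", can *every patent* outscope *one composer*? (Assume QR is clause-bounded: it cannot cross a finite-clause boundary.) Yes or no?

Yes

Although the sentence contains a relative clause (*who quotes more than four novelists*), *every patent* is outside it, in the matrix VP.
Ordinary QR to a clause-peripheral position gives the wide-scope LF for the lower DP.
The sentence is scopally ambiguous between *one composer* > *every patent* and *every patent* > *one composer*.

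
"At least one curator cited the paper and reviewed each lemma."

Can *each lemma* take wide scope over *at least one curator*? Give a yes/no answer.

No

The target quantifier *each lemma* is part of one conjunct of the coordinate structure (*reviewed each lemma*).
The Coordinate Structure Constraint blocks movement (including QR) out of a single conjunct.
Hence only narrow scope for *each lemma* (under *at least one curator*) survives.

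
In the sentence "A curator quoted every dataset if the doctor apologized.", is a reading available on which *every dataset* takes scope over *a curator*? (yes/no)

Yes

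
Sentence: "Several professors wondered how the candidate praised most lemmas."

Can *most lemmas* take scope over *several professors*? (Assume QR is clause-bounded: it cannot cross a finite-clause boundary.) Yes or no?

Structurally, *most lemmas* is inside the embedded question *how the candidate praised most lemmas*.
An indirect question is a wh-island; the filled [Spec,CP] blocks QR across the CP edge.
*most lemmas* is confined to the island and cannot take scope over *several professors*.

No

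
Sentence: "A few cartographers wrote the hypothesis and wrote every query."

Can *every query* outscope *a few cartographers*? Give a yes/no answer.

No

The target quantifier *every query* is part of one conjunct of the coordinate structure (*wrote every query*).
Asymmetric QR out of one conjunct violates the Coordinate Structure Constraint.
So the wide-scope reading for *every query* is blocked.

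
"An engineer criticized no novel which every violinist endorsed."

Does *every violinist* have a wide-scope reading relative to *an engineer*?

*every violinist* sits inside the relative clause *which every violinist endorsed* modifying *no novel*.
QR out of a relative clause is ruled out by the relative-clause island constraint.
*every violinist* is confined to the island and cannot take scope over *an engineer*.

No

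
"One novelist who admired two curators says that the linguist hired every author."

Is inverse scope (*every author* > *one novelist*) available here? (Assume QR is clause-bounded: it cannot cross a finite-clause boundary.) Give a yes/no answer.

*every author* occurs within the finite complement clause *that the linguist hired every author*.
Under clause-bounded QR, a quantifier in an embedded finite clause cannot raise into the matrix clause.
*every author* > *one novelist* would require crossing that boundary, which is illicit.

No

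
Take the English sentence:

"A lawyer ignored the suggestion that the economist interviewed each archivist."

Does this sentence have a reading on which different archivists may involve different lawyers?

The described interpretation is the *each archivist* > *a lawyer* scoping.
*each archivist* sits inside the complex NP *the suggestion that the economist interviewed each archivist*.
A that-clause complement to a noun is an island; QR cannot cross the NP boundary.
*each archivist* is confined to the island and cannot take scope over *a lawyer*.

No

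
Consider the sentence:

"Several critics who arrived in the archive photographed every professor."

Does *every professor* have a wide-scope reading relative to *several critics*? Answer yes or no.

Yes

*every professor* is a matrix argument; only *several critics* is modified by the relative clause *who arrived in the archive*, so the RC island is irrelevant to the target quantifier.
With no island boundary between them, the object can take inverse scope over the subject via ordinary QR within the clause.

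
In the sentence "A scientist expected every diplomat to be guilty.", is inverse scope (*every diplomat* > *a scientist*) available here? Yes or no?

Yes

ECM infinitives lack a CP barrier, so *every diplomat* can QR over the matrix subject *a scientist*.
QR within a single clause is free, so the lower quantifier may take scope over the higher one.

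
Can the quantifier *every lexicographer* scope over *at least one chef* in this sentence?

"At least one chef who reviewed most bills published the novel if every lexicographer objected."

The target quantifier *every lexicographer* is part of the adjunct clause *if every lexicographer objected*.
Adjunct clauses are scope islands: a quantifier inside an adjunct cannot raise into the matrix clause.
So *every lexicographer* cannot raise high enough to outscope *at least one chef*; only the surface ordering *at least one chef* > *every lexicographer* is available.
(Only the surface reading survives: one fixed chef with respect to all the relevant lexicographers.)

No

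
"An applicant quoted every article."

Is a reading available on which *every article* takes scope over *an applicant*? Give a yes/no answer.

Yes

Both DPs are arguments of the same predicate; there is no clause or island boundary between them.
Ordinary QR to a clause-peripheral position gives the wide-scope LF for the lower DP.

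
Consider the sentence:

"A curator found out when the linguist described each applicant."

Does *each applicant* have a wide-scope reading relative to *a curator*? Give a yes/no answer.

*each applicant* is embedded in the embedded question *when the linguist described each applicant*.
QR across an interrogative CP boundary is ruled out as a wh-island violation.
So *each applicant* cannot raise high enough to outscope *a curator*; only the surface ordering *a curator* > *each applicant* is available.

No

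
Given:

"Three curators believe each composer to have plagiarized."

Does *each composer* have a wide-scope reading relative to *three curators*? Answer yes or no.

*each composer* is an ECM subject; ECM complements are not islands, and the embedded quantifier may take matrix scope.
With no island boundary between them, the object can take inverse scope over the subject via ordinary QR within the clause.

Yes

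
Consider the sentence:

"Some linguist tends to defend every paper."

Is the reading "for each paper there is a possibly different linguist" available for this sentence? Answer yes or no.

Yes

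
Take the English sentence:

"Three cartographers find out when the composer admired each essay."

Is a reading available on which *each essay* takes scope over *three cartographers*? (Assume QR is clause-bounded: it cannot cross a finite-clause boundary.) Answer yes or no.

No

*each essay* sits inside the embedded question *when the composer admired each essay*.
An indirect question is a wh-island; the filled [Spec,CP] blocks QR across the CP edge.
So *each essay* cannot raise to a position above *three cartographers*.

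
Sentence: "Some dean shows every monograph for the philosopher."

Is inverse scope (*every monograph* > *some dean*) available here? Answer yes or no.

*every monograph* is the matrix object and *some dean* the matrix subject; the two are clausemates.
Since no island is crossed, the inverse ordering is licensed alongside surface scope.
Both orderings are possible: *some dean* > *every monograph* and *every monograph* > *some dean*.

Yes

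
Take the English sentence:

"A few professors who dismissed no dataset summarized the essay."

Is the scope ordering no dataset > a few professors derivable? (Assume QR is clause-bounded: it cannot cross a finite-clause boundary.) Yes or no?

No

The DP *no dataset* is contained in the relative clause *who dismissed no dataset*.
Quantifiers inside a relative clause are trapped there; the RC boundary blocks QR.
Hence only narrow scope for *no dataset* (under *a few professors*) survives.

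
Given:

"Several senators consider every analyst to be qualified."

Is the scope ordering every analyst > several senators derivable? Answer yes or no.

Yes

The ECM infinitive is scope-transparent — *every analyst* is free to raise above *several senators*.
Nothing blocks QR of the lower DP to a position above the higher one, so inverse scope is available.
So *every analyst* > *several senators* is among the available readings.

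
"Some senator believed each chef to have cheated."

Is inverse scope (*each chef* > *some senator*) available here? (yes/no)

Yes

The ECM infinitive is scope-transparent — *each chef* is free to raise above *some senator*.
Nothing blocks QR of the lower DP to a position above the higher one, so inverse scope is available.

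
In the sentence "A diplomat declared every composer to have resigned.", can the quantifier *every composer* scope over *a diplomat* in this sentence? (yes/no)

Yes

ECM infinitives lack a CP barrier, so *every composer* can QR over the matrix subject *a diplomat*.
Clause-internal QR can adjoin the lower DP above the subject, yielding the inverse reading.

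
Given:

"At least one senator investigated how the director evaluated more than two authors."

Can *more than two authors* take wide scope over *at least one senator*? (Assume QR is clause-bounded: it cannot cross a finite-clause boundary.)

*more than two authors* is embedded in the embedded question *how the director evaluated more than two authors*.
An indirect question is a wh-island; the filled [Spec,CP] blocks QR across the CP edge.
So *more than two authors* cannot raise high enough to outscope *at least one senator*; only the surface ordering *at least one senator* > *more than two authors* is available.
(Only the surface reading survives: one fixed senator with respect to all the relevant authors.)

No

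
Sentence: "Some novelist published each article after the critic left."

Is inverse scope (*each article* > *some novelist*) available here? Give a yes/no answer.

Yes

Although there is an adjunct clause, *each article* is in the main clause, not inside the adjunct.
With no island boundary between them, the object can take inverse scope over the subject via ordinary QR within the clause.
Both orderings are possible: *some novelist* > *each article* and *each article* > *some novelist*.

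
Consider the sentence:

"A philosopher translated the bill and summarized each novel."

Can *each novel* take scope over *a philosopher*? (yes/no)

The target quantifier *each novel* is part of one conjunct of the coordinate structure (*summarized each novel*).
The Coordinate Structure Constraint blocks movement (including QR) out of a single conjunct.
*each novel* > *a philosopher* would require crossing that boundary, which is illicit.

No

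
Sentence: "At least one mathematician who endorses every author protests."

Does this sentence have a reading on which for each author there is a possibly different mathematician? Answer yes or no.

No

That reading corresponds to *every author* > *at least one mathematician*.
*every author* sits inside the relative clause *who endorses every author*.
A relative clause is a scope island — quantifier raising cannot cross its boundary.
So the wide-scope reading for *every author* is blocked.
(Only the surface reading survives: one fixed mathematician with respect to all the relevant authors.)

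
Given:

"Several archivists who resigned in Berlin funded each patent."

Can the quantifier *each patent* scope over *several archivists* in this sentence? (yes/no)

Yes

*each patent* is a matrix argument; only *several archivists* is modified by the relative clause *who resigned in Berlin*, so the RC island is irrelevant to the target quantifier.
Since no island is crossed, the inverse ordering is licensed alongside surface scope.
Both orderings are possible: *several archivists* > *each patent* and *each patent* > *several archivists*.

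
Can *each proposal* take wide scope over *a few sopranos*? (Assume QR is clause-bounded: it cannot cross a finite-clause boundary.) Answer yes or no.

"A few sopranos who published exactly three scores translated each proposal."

Yes

*each proposal* is a matrix argument; only *a few sopranos* is modified by the relative clause *who published exactly three scores*, so the RC island is irrelevant to the target quantifier.
With no island boundary between them, the object can take inverse scope over the subject via ordinary QR within the clause.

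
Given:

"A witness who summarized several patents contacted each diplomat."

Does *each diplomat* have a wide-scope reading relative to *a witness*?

The relative clause *who summarized several patents* modifies *a witness*, but *each diplomat* is not inside that relative clause — it is an argument of the matrix verb.
With no island boundary between them, the object can take inverse scope over the subject via ordinary QR within the clause.
The sentence is scopally ambiguous between *a witness* > *each diplomat* and *each diplomat* > *a witness*.

Yes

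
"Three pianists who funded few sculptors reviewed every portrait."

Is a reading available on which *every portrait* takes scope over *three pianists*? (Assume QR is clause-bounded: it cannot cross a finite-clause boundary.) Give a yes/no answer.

Yes

The relative clause *who funded few sculptors* modifies *three pianists*, but *every portrait* is not inside that relative clause — it is an argument of the matrix verb.
QR within a single clause is free, so the lower quantifier may take scope over the higher one.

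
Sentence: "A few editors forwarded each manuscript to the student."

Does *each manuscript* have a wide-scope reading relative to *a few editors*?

Yes

*a few editors* and *each manuscript* are co-arguments of the matrix verb, with nothing but a clause-internal boundary between them.
Clause-internal QR can adjoin the lower DP above the subject, yielding the inverse reading.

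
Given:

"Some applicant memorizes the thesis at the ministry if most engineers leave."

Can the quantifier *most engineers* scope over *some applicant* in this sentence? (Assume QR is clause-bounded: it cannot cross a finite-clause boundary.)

*most engineers* sits inside the adjunct clause *if most engineers leave*.
The adjunct-island constraint bars QR out of an adverbial clause.
*most engineers* > *some applicant* would require crossing that boundary, which is illicit.

No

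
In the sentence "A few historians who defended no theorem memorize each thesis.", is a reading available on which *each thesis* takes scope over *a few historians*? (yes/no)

Yes

*each thesis* is a matrix argument; only *a few historians* is modified by the relative clause *who defended no theorem*, so the RC island is irrelevant to the target quantifier.
Ordinary QR to a clause-peripheral position gives the wide-scope LF for the lower DP.
Both orderings are possible: *a few historians* > *each thesis* and *each thesis* > *a few historians*.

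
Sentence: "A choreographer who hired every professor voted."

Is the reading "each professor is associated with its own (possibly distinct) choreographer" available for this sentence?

This is the *every professor* > *a choreographer* reading.
The target quantifier *every professor* is part of the relative clause *who hired every professor*.
Quantifiers inside a relative clause are trapped there; the RC boundary blocks QR.
Hence only narrow scope for *every professor* (under *a choreographer*) survives.
(Only the surface reading survives: one fixed choreographer with respect to all the relevant professors.)

No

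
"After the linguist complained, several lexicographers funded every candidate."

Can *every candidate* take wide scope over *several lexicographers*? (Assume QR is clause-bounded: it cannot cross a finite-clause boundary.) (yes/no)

*every candidate* is a matrix argument; the adjunct is an island but the target quantifier is outside it.
Ordinary QR to a clause-peripheral position gives the wide-scope LF for the lower DP.
The sentence is scopally ambiguous between *several lexicographers* > *every candidate* and *every candidate* > *several lexicographers*.

Yes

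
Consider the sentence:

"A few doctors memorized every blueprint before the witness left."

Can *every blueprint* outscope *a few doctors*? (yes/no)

The adjunct island is irrelevant here — *every blueprint* and *a few doctors* are both in the matrix clause.
Ordinary QR to a clause-peripheral position gives the wide-scope LF for the lower DP.

Yes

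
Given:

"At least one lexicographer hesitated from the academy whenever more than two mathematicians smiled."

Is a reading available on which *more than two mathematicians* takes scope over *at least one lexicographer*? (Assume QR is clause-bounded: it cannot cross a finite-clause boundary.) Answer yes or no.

No

*more than two mathematicians* occurs within the adjunct clause *whenever more than two mathematicians smiled*.
Adverbial clauses are not L-marked, so they are barriers for QR — the quantifier cannot escape the adjunct.
*more than two mathematicians* > *at least one lexicographer* would require crossing that boundary, which is illicit.
(Only the surface reading survives: one fixed lexicographer with respect to all the relevant mathematicians.)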